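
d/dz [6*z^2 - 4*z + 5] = 12*z - 4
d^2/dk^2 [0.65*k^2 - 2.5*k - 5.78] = 1.30000000000000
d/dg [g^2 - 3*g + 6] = 2*g - 3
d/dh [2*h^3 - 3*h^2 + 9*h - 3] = 6*h^2 - 6*h + 9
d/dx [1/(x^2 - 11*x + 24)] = (11 - 2*x)/(x^2 - 11*x + 24)^2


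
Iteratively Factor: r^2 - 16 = (r - 4)*(r + 4)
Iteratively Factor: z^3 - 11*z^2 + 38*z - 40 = (z - 4)*(z^2 - 7*z + 10) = (z - 5)*(z - 4)*(z - 2)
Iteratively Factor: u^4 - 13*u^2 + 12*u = (u + 4)*(u^3 - 4*u^2 + 3*u) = u*(u + 4)*(u^2 - 4*u + 3) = u*(u - 3)*(u + 4)*(u - 1)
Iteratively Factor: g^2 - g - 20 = (g + 4)*(g - 5)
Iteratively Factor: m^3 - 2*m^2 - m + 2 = (m - 1)*(m^2 - m - 2) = (m - 1)*(m + 1)*(m - 2)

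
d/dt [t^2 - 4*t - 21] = 2*t - 4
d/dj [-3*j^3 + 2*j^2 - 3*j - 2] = -9*j^2 + 4*j - 3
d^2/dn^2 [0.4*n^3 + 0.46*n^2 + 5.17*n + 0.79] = 2.4*n + 0.92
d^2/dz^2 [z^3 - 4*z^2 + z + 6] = 6*z - 8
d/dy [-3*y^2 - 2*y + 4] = -6*y - 2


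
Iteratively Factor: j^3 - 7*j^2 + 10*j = (j)*(j^2 - 7*j + 10) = j*(j - 2)*(j - 5)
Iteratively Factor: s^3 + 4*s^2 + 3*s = (s + 1)*(s^2 + 3*s) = s*(s + 1)*(s + 3)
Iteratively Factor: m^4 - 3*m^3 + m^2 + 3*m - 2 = (m + 1)*(m^3 - 4*m^2 + 5*m - 2) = (m - 1)*(m + 1)*(m^2 - 3*m + 2) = (m - 1)^2*(m + 1)*(m - 2)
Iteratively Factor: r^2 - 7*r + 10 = (r - 2)*(r - 5)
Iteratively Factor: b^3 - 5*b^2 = (b)*(b^2 - 5*b) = b^2*(b - 5)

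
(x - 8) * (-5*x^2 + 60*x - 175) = -5*x^3 + 100*x^2 - 655*x + 1400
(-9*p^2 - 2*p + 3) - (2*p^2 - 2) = -11*p^2 - 2*p + 5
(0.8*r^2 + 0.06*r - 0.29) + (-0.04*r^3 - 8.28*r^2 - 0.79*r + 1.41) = -0.04*r^3 - 7.48*r^2 - 0.73*r + 1.12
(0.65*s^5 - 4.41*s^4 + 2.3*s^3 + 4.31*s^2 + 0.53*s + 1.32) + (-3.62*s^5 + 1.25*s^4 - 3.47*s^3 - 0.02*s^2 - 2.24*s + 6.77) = -2.97*s^5 - 3.16*s^4 - 1.17*s^3 + 4.29*s^2 - 1.71*s + 8.09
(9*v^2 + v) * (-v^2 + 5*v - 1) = -9*v^4 + 44*v^3 - 4*v^2 - v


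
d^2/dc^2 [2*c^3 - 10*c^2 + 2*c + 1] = 12*c - 20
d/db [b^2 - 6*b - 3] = 2*b - 6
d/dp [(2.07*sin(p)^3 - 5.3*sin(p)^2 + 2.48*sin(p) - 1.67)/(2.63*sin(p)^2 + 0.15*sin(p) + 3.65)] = (5.4441*sin(p)^4 + 0.620999999999999*sin(p)^3 + 15.3491*sin(p)^2 - 29.9058*sin(p) + 9.3025)*cos(p)/(6.9169*sin(p)^4 + 0.789*sin(p)^3 + 19.2215*sin(p)^2 + 1.095*sin(p) + 13.3225)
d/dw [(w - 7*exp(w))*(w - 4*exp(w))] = -11*w*exp(w) + 2*w + 56*exp(2*w) - 11*exp(w)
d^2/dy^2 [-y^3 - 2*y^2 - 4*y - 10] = -6*y - 4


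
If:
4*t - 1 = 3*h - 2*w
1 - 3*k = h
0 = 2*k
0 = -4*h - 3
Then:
No Solution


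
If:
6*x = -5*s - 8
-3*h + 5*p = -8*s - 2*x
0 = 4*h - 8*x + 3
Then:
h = 2*x - 3/4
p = 68*x/25 + 211/100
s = -6*x/5 - 8/5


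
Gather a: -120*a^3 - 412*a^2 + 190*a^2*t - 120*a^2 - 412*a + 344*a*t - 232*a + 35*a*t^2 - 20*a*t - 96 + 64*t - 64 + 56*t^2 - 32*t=-120*a^3 + a^2*(190*t - 532) + a*(35*t^2 + 324*t - 644) + 56*t^2 + 32*t - 160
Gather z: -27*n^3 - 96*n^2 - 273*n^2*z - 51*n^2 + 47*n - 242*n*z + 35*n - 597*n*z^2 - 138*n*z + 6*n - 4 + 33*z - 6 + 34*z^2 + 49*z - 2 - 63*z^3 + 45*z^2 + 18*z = -27*n^3 - 147*n^2 + 88*n - 63*z^3 + z^2*(79 - 597*n) + z*(-273*n^2 - 380*n + 100) - 12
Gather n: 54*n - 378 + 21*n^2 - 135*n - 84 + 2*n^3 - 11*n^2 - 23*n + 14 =2*n^3 + 10*n^2 - 104*n - 448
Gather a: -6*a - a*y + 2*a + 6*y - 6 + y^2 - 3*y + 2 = a*(-y - 4) + y^2 + 3*y - 4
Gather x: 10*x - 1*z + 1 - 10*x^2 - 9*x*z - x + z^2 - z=-10*x^2 + x*(9 - 9*z) + z^2 - 2*z + 1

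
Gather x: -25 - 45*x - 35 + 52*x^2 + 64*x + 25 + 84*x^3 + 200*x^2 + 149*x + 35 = 84*x^3 + 252*x^2 + 168*x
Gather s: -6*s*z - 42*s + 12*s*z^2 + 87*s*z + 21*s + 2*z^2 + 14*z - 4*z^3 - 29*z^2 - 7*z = s*(12*z^2 + 81*z - 21) - 4*z^3 - 27*z^2 + 7*z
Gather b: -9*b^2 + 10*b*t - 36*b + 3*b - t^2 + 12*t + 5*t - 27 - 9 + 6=-9*b^2 + b*(10*t - 33) - t^2 + 17*t - 30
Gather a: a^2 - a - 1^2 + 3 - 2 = a^2 - a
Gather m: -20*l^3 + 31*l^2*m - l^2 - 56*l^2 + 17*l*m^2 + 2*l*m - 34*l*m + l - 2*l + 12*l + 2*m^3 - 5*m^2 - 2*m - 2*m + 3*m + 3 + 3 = -20*l^3 - 57*l^2 + 11*l + 2*m^3 + m^2*(17*l - 5) + m*(31*l^2 - 32*l - 1) + 6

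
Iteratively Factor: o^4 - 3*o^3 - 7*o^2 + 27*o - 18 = (o - 3)*(o^3 - 7*o + 6) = (o - 3)*(o - 1)*(o^2 + o - 6) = (o - 3)*(o - 1)*(o + 3)*(o - 2)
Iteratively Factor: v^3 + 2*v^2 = (v)*(v^2 + 2*v) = v*(v + 2)*(v)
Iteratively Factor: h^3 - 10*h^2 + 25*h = (h - 5)*(h^2 - 5*h) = (h - 5)^2*(h)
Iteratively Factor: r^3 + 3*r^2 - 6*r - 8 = (r - 2)*(r^2 + 5*r + 4) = (r - 2)*(r + 1)*(r + 4)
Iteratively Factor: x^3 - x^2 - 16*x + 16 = (x - 4)*(x^2 + 3*x - 4) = (x - 4)*(x - 1)*(x + 4)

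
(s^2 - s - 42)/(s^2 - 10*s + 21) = (s + 6)/(s - 3)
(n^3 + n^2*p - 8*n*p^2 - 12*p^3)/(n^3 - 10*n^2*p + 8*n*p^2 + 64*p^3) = (n^2 - n*p - 6*p^2)/(n^2 - 12*n*p + 32*p^2)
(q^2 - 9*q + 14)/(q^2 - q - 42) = (q - 2)/(q + 6)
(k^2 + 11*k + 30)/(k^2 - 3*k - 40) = (k + 6)/(k - 8)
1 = 1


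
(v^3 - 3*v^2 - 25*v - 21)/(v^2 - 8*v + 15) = (v^3 - 3*v^2 - 25*v - 21)/(v^2 - 8*v + 15)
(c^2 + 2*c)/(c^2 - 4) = c/(c - 2)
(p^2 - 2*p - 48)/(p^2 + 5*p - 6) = (p - 8)/(p - 1)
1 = 1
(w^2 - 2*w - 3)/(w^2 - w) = (w^2 - 2*w - 3)/(w*(w - 1))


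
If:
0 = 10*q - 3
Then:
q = 3/10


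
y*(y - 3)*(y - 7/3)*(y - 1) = y^4 - 19*y^3/3 + 37*y^2/3 - 7*y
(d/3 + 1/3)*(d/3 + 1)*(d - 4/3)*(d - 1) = d^4/9 + 5*d^3/27 - 5*d^2/9 - 5*d/27 + 4/9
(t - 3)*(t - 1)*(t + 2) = t^3 - 2*t^2 - 5*t + 6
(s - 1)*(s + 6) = s^2 + 5*s - 6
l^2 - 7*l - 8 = (l - 8)*(l + 1)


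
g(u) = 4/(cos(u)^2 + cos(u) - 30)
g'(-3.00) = 0.00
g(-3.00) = -0.13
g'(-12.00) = 0.01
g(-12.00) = -0.14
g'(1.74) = 0.00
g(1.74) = -0.13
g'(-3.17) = -0.00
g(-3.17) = -0.13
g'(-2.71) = 0.00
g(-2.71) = -0.13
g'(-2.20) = 0.00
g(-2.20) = -0.13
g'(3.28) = 0.00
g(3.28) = -0.13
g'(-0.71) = -0.01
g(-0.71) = -0.14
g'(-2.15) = 0.00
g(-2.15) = -0.13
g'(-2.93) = 0.00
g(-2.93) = -0.13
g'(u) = 4*(2*sin(u)*cos(u) + sin(u))/(cos(u)^2 + cos(u) - 30)^2 = 4*(2*cos(u) + 1)*sin(u)/(cos(u)^2 + cos(u) - 30)^2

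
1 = 1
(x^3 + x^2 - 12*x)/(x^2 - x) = (x^2 + x - 12)/(x - 1)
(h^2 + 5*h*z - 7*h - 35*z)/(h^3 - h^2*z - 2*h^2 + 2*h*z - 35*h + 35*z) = (-h - 5*z)/(-h^2 + h*z - 5*h + 5*z)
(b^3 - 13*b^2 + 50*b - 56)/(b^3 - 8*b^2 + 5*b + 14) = (b - 4)/(b + 1)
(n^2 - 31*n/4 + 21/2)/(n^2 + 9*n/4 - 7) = (n - 6)/(n + 4)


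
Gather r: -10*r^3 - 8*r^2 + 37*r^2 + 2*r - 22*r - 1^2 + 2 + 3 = -10*r^3 + 29*r^2 - 20*r + 4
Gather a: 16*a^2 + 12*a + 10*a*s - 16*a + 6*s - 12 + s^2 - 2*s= 16*a^2 + a*(10*s - 4) + s^2 + 4*s - 12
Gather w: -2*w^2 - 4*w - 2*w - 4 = -2*w^2 - 6*w - 4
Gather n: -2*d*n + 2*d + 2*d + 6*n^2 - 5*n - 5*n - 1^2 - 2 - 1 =4*d + 6*n^2 + n*(-2*d - 10) - 4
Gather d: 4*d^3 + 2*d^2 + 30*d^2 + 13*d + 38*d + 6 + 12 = 4*d^3 + 32*d^2 + 51*d + 18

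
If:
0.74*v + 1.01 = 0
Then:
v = -1.36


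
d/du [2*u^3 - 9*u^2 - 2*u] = 6*u^2 - 18*u - 2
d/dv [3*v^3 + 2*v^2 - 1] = v*(9*v + 4)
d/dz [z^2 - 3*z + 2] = 2*z - 3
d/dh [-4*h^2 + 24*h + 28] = 24 - 8*h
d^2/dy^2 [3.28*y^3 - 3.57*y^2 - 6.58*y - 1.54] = 19.68*y - 7.14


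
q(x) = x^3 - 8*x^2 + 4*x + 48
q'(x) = 3*x^2 - 16*x + 4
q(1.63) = 37.60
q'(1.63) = -14.11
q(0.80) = 46.59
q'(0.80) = -6.88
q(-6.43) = -574.33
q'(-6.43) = 230.91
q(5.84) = -2.31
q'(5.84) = 12.88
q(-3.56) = -112.75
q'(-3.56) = 98.98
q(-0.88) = 37.60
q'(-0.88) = 20.40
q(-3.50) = -106.88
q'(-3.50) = 96.75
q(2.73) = 19.64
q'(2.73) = -17.32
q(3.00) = 15.00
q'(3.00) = -17.00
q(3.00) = 15.00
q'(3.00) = -17.00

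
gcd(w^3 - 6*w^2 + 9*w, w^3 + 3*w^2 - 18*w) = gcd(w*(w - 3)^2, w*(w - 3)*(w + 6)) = w^2 - 3*w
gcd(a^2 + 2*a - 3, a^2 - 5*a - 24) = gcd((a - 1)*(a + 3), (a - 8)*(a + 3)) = a + 3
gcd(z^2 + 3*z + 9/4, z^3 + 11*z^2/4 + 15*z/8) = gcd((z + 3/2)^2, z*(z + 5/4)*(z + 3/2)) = z + 3/2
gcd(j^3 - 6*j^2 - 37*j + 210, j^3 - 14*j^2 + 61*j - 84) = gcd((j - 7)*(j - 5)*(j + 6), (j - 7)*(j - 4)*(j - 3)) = j - 7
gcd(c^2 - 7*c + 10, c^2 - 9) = 1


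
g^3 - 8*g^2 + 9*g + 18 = (g - 6)*(g - 3)*(g + 1)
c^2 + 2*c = c*(c + 2)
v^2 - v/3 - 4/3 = (v - 4/3)*(v + 1)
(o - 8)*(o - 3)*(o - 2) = o^3 - 13*o^2 + 46*o - 48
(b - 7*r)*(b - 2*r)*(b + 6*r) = b^3 - 3*b^2*r - 40*b*r^2 + 84*r^3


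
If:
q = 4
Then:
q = 4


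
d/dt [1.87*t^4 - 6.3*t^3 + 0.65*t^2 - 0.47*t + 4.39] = 7.48*t^3 - 18.9*t^2 + 1.3*t - 0.47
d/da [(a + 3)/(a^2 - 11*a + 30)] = (a^2 - 11*a - (a + 3)*(2*a - 11) + 30)/(a^2 - 11*a + 30)^2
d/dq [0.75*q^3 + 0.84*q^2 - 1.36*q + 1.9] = 2.25*q^2 + 1.68*q - 1.36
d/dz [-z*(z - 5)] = 5 - 2*z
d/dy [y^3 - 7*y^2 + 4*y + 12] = 3*y^2 - 14*y + 4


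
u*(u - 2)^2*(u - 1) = u^4 - 5*u^3 + 8*u^2 - 4*u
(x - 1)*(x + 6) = x^2 + 5*x - 6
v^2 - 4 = (v - 2)*(v + 2)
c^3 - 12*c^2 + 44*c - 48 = (c - 6)*(c - 4)*(c - 2)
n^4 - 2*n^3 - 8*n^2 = n^2*(n - 4)*(n + 2)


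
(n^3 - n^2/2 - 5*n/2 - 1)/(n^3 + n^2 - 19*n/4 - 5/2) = 2*(n + 1)/(2*n + 5)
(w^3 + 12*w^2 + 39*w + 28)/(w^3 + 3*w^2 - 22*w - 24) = (w^2 + 11*w + 28)/(w^2 + 2*w - 24)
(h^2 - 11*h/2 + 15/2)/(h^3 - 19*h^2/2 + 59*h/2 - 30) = 1/(h - 4)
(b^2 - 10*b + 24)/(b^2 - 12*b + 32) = (b - 6)/(b - 8)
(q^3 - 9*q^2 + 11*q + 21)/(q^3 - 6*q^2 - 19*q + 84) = (q + 1)/(q + 4)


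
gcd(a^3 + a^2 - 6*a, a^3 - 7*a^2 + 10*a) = a^2 - 2*a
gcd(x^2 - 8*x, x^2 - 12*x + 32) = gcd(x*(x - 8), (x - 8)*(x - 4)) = x - 8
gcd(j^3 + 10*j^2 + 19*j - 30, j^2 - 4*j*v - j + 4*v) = j - 1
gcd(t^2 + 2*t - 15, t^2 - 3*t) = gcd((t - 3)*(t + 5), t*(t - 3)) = t - 3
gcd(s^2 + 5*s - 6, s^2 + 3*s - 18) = s + 6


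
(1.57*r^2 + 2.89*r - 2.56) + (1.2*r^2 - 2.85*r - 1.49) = 2.77*r^2 + 0.04*r - 4.05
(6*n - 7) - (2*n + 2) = 4*n - 9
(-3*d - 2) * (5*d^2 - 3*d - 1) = -15*d^3 - d^2 + 9*d + 2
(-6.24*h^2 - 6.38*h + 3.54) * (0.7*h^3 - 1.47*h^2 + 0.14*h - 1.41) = -4.368*h^5 + 4.7068*h^4 + 10.983*h^3 + 2.7014*h^2 + 9.4914*h - 4.9914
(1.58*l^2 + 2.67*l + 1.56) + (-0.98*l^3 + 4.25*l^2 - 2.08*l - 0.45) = -0.98*l^3 + 5.83*l^2 + 0.59*l + 1.11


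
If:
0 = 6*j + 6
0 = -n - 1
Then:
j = -1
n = -1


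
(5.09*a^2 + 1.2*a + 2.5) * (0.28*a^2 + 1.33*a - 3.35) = 1.4252*a^4 + 7.1057*a^3 - 14.7555*a^2 - 0.694999999999999*a - 8.375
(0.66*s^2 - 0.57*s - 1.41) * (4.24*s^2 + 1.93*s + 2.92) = 2.7984*s^4 - 1.143*s^3 - 5.1513*s^2 - 4.3857*s - 4.1172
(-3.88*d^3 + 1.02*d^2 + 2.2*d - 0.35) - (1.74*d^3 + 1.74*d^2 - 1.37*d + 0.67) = -5.62*d^3 - 0.72*d^2 + 3.57*d - 1.02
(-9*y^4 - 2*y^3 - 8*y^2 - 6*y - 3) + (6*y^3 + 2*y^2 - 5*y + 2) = -9*y^4 + 4*y^3 - 6*y^2 - 11*y - 1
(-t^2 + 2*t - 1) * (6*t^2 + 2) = -6*t^4 + 12*t^3 - 8*t^2 + 4*t - 2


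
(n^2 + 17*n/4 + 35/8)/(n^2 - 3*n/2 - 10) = (n + 7/4)/(n - 4)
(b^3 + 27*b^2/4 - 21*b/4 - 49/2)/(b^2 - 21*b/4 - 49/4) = (b^2 + 5*b - 14)/(b - 7)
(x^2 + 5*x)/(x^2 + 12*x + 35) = x/(x + 7)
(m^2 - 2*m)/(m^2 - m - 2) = m/(m + 1)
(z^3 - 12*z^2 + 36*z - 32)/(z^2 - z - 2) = (z^2 - 10*z + 16)/(z + 1)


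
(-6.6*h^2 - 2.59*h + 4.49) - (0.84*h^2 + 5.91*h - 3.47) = -7.44*h^2 - 8.5*h + 7.96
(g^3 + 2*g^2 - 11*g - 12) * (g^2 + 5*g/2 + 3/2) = g^5 + 9*g^4/2 - 9*g^3/2 - 73*g^2/2 - 93*g/2 - 18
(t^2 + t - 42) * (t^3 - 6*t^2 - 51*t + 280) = t^5 - 5*t^4 - 99*t^3 + 481*t^2 + 2422*t - 11760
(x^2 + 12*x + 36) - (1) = x^2 + 12*x + 35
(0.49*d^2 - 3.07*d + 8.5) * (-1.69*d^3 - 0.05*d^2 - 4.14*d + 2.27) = -0.8281*d^5 + 5.1638*d^4 - 16.2401*d^3 + 13.3971*d^2 - 42.1589*d + 19.295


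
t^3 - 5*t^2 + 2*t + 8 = (t - 4)*(t - 2)*(t + 1)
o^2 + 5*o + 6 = (o + 2)*(o + 3)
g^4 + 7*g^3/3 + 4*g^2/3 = g^2*(g + 1)*(g + 4/3)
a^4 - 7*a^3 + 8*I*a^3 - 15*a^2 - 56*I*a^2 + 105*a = a*(a - 7)*(a + 3*I)*(a + 5*I)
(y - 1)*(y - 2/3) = y^2 - 5*y/3 + 2/3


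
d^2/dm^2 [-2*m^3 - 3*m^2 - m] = -12*m - 6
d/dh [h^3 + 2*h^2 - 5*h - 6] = 3*h^2 + 4*h - 5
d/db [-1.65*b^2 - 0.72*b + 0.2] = -3.3*b - 0.72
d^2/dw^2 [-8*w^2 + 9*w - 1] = -16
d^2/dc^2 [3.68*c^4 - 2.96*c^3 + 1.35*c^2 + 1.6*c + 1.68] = 44.16*c^2 - 17.76*c + 2.7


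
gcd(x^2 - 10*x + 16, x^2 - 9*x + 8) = x - 8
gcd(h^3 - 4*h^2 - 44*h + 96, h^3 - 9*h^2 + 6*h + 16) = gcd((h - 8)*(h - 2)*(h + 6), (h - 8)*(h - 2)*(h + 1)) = h^2 - 10*h + 16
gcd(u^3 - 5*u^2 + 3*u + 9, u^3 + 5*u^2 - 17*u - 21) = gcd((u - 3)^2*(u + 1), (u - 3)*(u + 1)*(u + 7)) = u^2 - 2*u - 3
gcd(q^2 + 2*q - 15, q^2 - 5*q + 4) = 1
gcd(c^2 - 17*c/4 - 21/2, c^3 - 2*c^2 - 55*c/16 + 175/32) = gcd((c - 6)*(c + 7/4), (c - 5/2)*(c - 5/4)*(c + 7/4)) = c + 7/4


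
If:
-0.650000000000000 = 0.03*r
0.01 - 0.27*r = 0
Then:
No Solution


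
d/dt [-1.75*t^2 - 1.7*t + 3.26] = -3.5*t - 1.7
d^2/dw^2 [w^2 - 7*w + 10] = 2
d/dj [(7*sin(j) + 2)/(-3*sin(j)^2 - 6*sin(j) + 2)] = (21*sin(j)^2 + 12*sin(j) + 26)*cos(j)/(3*sin(j)^2 + 6*sin(j) - 2)^2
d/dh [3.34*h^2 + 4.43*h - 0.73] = 6.68*h + 4.43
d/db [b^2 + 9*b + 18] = 2*b + 9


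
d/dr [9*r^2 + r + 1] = 18*r + 1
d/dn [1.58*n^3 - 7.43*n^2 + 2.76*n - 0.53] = 4.74*n^2 - 14.86*n + 2.76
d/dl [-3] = 0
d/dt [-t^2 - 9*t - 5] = -2*t - 9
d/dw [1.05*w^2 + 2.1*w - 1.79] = 2.1*w + 2.1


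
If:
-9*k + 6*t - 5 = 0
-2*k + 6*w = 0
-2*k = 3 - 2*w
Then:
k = -9/4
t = -61/24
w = -3/4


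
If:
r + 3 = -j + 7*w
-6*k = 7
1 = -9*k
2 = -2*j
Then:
No Solution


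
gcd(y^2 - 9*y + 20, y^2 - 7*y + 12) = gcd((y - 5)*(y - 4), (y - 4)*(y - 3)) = y - 4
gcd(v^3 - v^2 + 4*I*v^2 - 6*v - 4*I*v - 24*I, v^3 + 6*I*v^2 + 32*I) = v + 4*I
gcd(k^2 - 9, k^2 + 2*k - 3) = k + 3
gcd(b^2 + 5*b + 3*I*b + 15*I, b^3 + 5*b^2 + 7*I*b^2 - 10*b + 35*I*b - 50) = b + 5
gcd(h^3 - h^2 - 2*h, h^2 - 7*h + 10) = h - 2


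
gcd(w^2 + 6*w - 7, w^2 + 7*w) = w + 7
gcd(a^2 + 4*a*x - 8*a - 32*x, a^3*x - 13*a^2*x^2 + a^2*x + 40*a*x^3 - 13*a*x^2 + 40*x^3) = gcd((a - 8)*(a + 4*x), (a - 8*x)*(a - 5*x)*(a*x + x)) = 1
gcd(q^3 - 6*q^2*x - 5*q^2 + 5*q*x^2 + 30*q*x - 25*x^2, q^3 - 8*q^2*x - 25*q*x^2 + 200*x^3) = -q + 5*x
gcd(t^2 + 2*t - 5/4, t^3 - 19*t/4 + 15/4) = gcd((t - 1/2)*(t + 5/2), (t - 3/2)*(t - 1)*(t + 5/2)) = t + 5/2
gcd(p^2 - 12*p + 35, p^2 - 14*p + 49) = p - 7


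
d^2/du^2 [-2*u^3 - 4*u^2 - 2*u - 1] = -12*u - 8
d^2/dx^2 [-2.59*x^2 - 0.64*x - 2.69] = -5.18000000000000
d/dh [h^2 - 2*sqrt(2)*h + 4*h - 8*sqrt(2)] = 2*h - 2*sqrt(2) + 4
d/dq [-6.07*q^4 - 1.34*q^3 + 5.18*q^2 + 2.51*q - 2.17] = -24.28*q^3 - 4.02*q^2 + 10.36*q + 2.51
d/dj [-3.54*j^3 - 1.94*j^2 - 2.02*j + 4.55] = -10.62*j^2 - 3.88*j - 2.02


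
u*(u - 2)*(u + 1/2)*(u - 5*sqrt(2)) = u^4 - 5*sqrt(2)*u^3 - 3*u^3/2 - u^2 + 15*sqrt(2)*u^2/2 + 5*sqrt(2)*u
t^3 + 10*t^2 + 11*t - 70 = (t - 2)*(t + 5)*(t + 7)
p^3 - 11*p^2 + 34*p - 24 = (p - 6)*(p - 4)*(p - 1)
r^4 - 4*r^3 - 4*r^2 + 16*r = r*(r - 4)*(r - 2)*(r + 2)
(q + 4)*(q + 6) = q^2 + 10*q + 24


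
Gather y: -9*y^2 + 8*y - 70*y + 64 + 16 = -9*y^2 - 62*y + 80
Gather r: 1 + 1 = 2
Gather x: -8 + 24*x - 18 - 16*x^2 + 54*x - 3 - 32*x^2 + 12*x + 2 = -48*x^2 + 90*x - 27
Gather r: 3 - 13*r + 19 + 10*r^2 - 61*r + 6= 10*r^2 - 74*r + 28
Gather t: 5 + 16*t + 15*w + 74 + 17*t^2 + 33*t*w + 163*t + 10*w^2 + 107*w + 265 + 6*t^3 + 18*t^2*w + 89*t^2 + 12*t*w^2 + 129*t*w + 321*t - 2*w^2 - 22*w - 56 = 6*t^3 + t^2*(18*w + 106) + t*(12*w^2 + 162*w + 500) + 8*w^2 + 100*w + 288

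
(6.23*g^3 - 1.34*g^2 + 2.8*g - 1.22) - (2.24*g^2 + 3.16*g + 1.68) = 6.23*g^3 - 3.58*g^2 - 0.36*g - 2.9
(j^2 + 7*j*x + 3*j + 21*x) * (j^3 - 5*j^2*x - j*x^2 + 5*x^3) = j^5 + 2*j^4*x + 3*j^4 - 36*j^3*x^2 + 6*j^3*x - 2*j^2*x^3 - 108*j^2*x^2 + 35*j*x^4 - 6*j*x^3 + 105*x^4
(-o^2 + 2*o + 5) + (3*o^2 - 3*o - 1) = 2*o^2 - o + 4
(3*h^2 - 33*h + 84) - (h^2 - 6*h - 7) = 2*h^2 - 27*h + 91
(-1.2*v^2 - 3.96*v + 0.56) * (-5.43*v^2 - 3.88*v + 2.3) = 6.516*v^4 + 26.1588*v^3 + 9.564*v^2 - 11.2808*v + 1.288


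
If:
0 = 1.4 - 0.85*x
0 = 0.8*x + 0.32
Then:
No Solution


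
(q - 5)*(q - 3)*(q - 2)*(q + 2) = q^4 - 8*q^3 + 11*q^2 + 32*q - 60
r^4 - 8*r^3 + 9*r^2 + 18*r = r*(r - 6)*(r - 3)*(r + 1)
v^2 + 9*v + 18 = (v + 3)*(v + 6)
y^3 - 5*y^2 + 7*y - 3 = (y - 3)*(y - 1)^2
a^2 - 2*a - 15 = (a - 5)*(a + 3)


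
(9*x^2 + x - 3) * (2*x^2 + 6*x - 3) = 18*x^4 + 56*x^3 - 27*x^2 - 21*x + 9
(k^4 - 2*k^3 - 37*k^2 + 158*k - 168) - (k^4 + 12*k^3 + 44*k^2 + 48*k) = -14*k^3 - 81*k^2 + 110*k - 168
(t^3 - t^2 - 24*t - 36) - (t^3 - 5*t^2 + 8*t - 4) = 4*t^2 - 32*t - 32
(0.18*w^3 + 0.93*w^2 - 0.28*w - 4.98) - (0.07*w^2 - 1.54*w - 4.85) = 0.18*w^3 + 0.86*w^2 + 1.26*w - 0.130000000000001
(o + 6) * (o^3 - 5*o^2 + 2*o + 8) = o^4 + o^3 - 28*o^2 + 20*o + 48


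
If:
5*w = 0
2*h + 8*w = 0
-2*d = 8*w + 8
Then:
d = -4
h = 0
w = 0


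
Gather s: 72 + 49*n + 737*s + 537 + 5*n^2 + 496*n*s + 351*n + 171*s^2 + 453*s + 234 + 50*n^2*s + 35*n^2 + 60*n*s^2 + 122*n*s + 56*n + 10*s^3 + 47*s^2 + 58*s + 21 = 40*n^2 + 456*n + 10*s^3 + s^2*(60*n + 218) + s*(50*n^2 + 618*n + 1248) + 864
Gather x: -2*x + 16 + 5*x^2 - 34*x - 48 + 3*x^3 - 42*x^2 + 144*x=3*x^3 - 37*x^2 + 108*x - 32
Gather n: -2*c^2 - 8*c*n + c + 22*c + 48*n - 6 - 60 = -2*c^2 + 23*c + n*(48 - 8*c) - 66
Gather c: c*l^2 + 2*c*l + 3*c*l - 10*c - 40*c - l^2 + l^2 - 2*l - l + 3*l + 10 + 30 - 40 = c*(l^2 + 5*l - 50)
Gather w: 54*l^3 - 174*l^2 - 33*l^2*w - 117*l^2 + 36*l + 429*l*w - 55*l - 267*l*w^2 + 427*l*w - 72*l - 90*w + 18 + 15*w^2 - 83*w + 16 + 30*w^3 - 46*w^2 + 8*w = 54*l^3 - 291*l^2 - 91*l + 30*w^3 + w^2*(-267*l - 31) + w*(-33*l^2 + 856*l - 165) + 34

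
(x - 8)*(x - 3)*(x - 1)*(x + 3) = x^4 - 9*x^3 - x^2 + 81*x - 72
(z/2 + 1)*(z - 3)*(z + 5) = z^3/2 + 2*z^2 - 11*z/2 - 15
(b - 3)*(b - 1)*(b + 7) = b^3 + 3*b^2 - 25*b + 21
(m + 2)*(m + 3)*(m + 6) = m^3 + 11*m^2 + 36*m + 36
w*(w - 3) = w^2 - 3*w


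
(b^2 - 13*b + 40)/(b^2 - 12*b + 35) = (b - 8)/(b - 7)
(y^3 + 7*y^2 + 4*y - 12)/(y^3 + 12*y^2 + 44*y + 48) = (y - 1)/(y + 4)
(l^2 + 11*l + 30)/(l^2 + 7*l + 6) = (l + 5)/(l + 1)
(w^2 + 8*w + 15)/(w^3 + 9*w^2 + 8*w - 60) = (w + 3)/(w^2 + 4*w - 12)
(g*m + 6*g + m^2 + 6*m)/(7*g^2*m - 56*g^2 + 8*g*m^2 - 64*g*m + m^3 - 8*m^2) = (m + 6)/(7*g*m - 56*g + m^2 - 8*m)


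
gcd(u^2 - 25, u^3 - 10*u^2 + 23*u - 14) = 1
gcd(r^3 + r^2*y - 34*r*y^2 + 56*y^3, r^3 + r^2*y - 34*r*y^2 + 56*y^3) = r^3 + r^2*y - 34*r*y^2 + 56*y^3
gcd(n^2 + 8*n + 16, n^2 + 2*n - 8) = n + 4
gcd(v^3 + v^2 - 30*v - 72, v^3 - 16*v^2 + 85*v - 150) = v - 6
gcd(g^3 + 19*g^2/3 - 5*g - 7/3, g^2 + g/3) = g + 1/3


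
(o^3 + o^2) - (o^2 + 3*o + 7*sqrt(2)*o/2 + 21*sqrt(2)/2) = o^3 - 7*sqrt(2)*o/2 - 3*o - 21*sqrt(2)/2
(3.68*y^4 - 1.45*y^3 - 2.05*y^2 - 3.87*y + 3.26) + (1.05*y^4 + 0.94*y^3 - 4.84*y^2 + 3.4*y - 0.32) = 4.73*y^4 - 0.51*y^3 - 6.89*y^2 - 0.47*y + 2.94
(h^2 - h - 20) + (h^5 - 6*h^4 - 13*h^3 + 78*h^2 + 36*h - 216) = h^5 - 6*h^4 - 13*h^3 + 79*h^2 + 35*h - 236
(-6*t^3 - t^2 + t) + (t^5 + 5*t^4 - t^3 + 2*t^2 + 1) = t^5 + 5*t^4 - 7*t^3 + t^2 + t + 1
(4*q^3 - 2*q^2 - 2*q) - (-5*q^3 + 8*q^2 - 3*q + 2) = 9*q^3 - 10*q^2 + q - 2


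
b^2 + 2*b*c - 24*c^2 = (b - 4*c)*(b + 6*c)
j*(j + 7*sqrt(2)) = j^2 + 7*sqrt(2)*j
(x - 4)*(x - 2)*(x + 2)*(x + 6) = x^4 + 2*x^3 - 28*x^2 - 8*x + 96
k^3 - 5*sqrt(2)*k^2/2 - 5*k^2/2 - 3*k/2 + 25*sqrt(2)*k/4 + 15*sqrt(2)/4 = (k - 3)*(k + 1/2)*(k - 5*sqrt(2)/2)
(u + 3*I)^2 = u^2 + 6*I*u - 9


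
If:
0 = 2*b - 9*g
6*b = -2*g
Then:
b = 0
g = 0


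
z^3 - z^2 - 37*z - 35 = (z - 7)*(z + 1)*(z + 5)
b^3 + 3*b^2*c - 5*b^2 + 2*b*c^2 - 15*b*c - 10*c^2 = (b - 5)*(b + c)*(b + 2*c)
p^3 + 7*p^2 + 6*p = p*(p + 1)*(p + 6)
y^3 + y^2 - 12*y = y*(y - 3)*(y + 4)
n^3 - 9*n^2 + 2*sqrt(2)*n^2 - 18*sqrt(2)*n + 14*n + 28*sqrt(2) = (n - 7)*(n - 2)*(n + 2*sqrt(2))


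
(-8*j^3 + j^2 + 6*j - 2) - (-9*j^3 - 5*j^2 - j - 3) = j^3 + 6*j^2 + 7*j + 1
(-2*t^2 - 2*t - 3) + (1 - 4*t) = -2*t^2 - 6*t - 2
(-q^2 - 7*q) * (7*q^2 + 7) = -7*q^4 - 49*q^3 - 7*q^2 - 49*q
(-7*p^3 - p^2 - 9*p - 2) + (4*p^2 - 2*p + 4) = -7*p^3 + 3*p^2 - 11*p + 2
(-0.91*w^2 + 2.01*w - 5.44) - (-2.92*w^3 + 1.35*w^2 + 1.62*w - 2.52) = 2.92*w^3 - 2.26*w^2 + 0.39*w - 2.92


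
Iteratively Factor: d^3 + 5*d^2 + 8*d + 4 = (d + 1)*(d^2 + 4*d + 4) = (d + 1)*(d + 2)*(d + 2)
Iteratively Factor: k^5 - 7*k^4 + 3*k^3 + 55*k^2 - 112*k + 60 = (k + 3)*(k^4 - 10*k^3 + 33*k^2 - 44*k + 20) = (k - 2)*(k + 3)*(k^3 - 8*k^2 + 17*k - 10) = (k - 2)^2*(k + 3)*(k^2 - 6*k + 5) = (k - 5)*(k - 2)^2*(k + 3)*(k - 1)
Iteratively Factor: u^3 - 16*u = (u + 4)*(u^2 - 4*u) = u*(u + 4)*(u - 4)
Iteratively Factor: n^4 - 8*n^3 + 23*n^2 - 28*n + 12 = (n - 2)*(n^3 - 6*n^2 + 11*n - 6) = (n - 2)^2*(n^2 - 4*n + 3) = (n - 2)^2*(n - 1)*(n - 3)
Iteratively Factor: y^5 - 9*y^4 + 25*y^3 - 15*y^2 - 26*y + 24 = (y - 4)*(y^4 - 5*y^3 + 5*y^2 + 5*y - 6) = (y - 4)*(y - 1)*(y^3 - 4*y^2 + y + 6) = (y - 4)*(y - 1)*(y + 1)*(y^2 - 5*y + 6) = (y - 4)*(y - 2)*(y - 1)*(y + 1)*(y - 3)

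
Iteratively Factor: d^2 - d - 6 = (d - 3)*(d + 2)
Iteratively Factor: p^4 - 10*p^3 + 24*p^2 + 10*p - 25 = (p - 5)*(p^3 - 5*p^2 - p + 5) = (p - 5)*(p + 1)*(p^2 - 6*p + 5) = (p - 5)*(p - 1)*(p + 1)*(p - 5)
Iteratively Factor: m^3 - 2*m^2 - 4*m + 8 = (m + 2)*(m^2 - 4*m + 4) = (m - 2)*(m + 2)*(m - 2)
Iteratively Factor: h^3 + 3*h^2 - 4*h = (h)*(h^2 + 3*h - 4) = h*(h + 4)*(h - 1)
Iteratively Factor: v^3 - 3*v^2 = (v)*(v^2 - 3*v) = v^2*(v - 3)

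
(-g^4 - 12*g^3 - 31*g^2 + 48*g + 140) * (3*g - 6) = -3*g^5 - 30*g^4 - 21*g^3 + 330*g^2 + 132*g - 840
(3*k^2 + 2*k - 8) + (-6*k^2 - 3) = -3*k^2 + 2*k - 11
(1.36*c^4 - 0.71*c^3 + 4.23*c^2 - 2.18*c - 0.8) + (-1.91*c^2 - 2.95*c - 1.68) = 1.36*c^4 - 0.71*c^3 + 2.32*c^2 - 5.13*c - 2.48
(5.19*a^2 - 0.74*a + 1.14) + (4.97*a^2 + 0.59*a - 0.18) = 10.16*a^2 - 0.15*a + 0.96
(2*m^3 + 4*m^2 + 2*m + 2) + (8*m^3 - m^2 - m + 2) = 10*m^3 + 3*m^2 + m + 4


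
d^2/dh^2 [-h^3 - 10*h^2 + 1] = -6*h - 20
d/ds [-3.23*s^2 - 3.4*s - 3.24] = -6.46*s - 3.4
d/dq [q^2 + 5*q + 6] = 2*q + 5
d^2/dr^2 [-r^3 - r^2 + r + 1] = -6*r - 2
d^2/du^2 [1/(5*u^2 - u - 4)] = 2*(25*u^2 - 5*u - (10*u - 1)^2 - 20)/(-5*u^2 + u + 4)^3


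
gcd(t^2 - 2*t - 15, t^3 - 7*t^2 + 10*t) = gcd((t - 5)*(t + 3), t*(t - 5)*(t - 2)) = t - 5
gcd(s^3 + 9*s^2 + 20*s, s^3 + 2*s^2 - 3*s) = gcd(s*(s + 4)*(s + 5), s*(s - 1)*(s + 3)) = s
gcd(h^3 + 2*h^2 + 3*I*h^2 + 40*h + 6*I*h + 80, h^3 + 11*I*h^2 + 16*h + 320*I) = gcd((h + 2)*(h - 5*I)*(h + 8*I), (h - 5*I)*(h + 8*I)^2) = h^2 + 3*I*h + 40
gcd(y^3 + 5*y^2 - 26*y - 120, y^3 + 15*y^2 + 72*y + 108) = y + 6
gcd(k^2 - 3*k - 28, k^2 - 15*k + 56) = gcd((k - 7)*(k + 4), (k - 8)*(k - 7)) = k - 7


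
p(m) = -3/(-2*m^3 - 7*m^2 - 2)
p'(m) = -3*(6*m^2 + 14*m)/(-2*m^3 - 7*m^2 - 2)^2 = 6*m*(-3*m - 7)/(2*m^3 + 7*m^2 + 2)^2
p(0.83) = 0.38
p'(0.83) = -0.74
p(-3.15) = 0.34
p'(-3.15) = -0.58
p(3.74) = 0.01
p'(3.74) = -0.01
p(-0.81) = 0.54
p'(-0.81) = 0.73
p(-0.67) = 0.66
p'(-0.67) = 0.97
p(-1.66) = 0.25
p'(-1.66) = 0.14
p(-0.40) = 1.00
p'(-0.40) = 1.55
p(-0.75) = 0.59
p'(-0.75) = 0.82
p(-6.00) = -0.02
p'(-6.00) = -0.01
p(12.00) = 0.00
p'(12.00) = 0.00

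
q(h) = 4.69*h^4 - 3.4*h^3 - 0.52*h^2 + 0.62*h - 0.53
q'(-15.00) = -65593.78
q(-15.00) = 248779.42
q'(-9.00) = -14492.26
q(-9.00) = 33201.46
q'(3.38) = 604.98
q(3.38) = 476.46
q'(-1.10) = -35.55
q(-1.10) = 9.55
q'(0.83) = 3.46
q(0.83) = -0.09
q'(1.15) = 14.47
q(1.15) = 2.53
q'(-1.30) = -56.48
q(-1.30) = 18.65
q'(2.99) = 407.79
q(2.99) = 280.64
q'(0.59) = 0.31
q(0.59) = -0.48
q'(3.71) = 814.34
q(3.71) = 709.52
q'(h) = 18.76*h^3 - 10.2*h^2 - 1.04*h + 0.62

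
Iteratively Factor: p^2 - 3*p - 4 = (p - 4)*(p + 1)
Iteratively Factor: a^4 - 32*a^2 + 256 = (a + 4)*(a^3 - 4*a^2 - 16*a + 64) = (a - 4)*(a + 4)*(a^2 - 16) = (a - 4)*(a + 4)^2*(a - 4)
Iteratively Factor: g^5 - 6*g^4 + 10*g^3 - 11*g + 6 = (g - 2)*(g^4 - 4*g^3 + 2*g^2 + 4*g - 3) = (g - 2)*(g + 1)*(g^3 - 5*g^2 + 7*g - 3) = (g - 3)*(g - 2)*(g + 1)*(g^2 - 2*g + 1) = (g - 3)*(g - 2)*(g - 1)*(g + 1)*(g - 1)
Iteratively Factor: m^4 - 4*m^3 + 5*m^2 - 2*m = (m - 1)*(m^3 - 3*m^2 + 2*m) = (m - 1)^2*(m^2 - 2*m) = m*(m - 1)^2*(m - 2)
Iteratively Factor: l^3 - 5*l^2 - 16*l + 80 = (l - 4)*(l^2 - l - 20) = (l - 4)*(l + 4)*(l - 5)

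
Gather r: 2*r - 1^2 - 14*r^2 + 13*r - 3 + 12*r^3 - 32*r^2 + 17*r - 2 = 12*r^3 - 46*r^2 + 32*r - 6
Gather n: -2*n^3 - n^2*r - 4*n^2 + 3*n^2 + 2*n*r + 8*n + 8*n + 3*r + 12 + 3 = -2*n^3 + n^2*(-r - 1) + n*(2*r + 16) + 3*r + 15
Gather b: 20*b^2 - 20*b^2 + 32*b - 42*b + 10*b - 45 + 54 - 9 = 0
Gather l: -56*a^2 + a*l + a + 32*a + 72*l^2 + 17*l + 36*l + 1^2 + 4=-56*a^2 + 33*a + 72*l^2 + l*(a + 53) + 5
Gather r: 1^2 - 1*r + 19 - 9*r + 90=110 - 10*r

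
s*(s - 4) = s^2 - 4*s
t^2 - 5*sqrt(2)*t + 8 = (t - 4*sqrt(2))*(t - sqrt(2))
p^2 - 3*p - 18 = (p - 6)*(p + 3)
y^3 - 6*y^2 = y^2*(y - 6)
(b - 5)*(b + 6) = b^2 + b - 30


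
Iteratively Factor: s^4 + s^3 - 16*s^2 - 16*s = (s + 4)*(s^3 - 3*s^2 - 4*s) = (s + 1)*(s + 4)*(s^2 - 4*s) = (s - 4)*(s + 1)*(s + 4)*(s)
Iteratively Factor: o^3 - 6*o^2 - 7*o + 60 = (o - 5)*(o^2 - o - 12) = (o - 5)*(o - 4)*(o + 3)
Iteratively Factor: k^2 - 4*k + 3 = (k - 1)*(k - 3)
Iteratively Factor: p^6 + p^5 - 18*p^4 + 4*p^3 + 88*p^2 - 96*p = (p - 2)*(p^5 + 3*p^4 - 12*p^3 - 20*p^2 + 48*p) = (p - 2)*(p + 4)*(p^4 - p^3 - 8*p^2 + 12*p) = (p - 2)^2*(p + 4)*(p^3 + p^2 - 6*p) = (p - 2)^3*(p + 4)*(p^2 + 3*p) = p*(p - 2)^3*(p + 4)*(p + 3)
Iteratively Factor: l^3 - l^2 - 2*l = (l - 2)*(l^2 + l) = (l - 2)*(l + 1)*(l)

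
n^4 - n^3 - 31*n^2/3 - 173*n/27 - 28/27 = (n - 4)*(n + 1/3)^2*(n + 7/3)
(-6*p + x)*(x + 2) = -6*p*x - 12*p + x^2 + 2*x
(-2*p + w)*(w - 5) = -2*p*w + 10*p + w^2 - 5*w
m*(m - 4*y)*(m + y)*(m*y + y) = m^4*y - 3*m^3*y^2 + m^3*y - 4*m^2*y^3 - 3*m^2*y^2 - 4*m*y^3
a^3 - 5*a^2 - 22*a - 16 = (a - 8)*(a + 1)*(a + 2)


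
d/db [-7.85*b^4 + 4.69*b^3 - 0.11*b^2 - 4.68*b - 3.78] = -31.4*b^3 + 14.07*b^2 - 0.22*b - 4.68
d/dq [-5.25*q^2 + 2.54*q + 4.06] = 2.54 - 10.5*q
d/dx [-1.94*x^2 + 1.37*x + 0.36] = 1.37 - 3.88*x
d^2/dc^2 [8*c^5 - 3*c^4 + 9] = c^2*(160*c - 36)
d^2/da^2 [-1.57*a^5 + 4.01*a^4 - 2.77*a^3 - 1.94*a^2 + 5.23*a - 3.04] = -31.4*a^3 + 48.12*a^2 - 16.62*a - 3.88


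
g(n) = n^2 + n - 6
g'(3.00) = 7.00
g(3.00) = 6.00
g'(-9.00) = -17.00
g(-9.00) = 66.00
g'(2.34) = 5.68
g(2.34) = 1.82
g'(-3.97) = -6.94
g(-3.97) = 5.79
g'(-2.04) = -3.08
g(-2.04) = -3.88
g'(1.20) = 3.40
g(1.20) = -3.36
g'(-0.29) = 0.42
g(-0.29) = -6.21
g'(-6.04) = -11.08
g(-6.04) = 24.44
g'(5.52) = 12.04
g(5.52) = 29.99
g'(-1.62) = -2.24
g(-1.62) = -5.00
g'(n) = 2*n + 1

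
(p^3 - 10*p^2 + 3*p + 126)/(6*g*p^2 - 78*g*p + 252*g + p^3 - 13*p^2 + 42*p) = (p + 3)/(6*g + p)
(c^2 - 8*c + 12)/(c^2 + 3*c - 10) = (c - 6)/(c + 5)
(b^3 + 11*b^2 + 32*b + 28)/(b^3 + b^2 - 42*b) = (b^2 + 4*b + 4)/(b*(b - 6))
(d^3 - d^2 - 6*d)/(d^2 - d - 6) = d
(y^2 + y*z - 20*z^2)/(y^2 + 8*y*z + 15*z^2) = (y - 4*z)/(y + 3*z)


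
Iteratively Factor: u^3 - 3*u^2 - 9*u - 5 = (u + 1)*(u^2 - 4*u - 5) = (u + 1)^2*(u - 5)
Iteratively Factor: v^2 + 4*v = (v + 4)*(v)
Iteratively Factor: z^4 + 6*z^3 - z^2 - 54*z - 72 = (z + 4)*(z^3 + 2*z^2 - 9*z - 18) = (z - 3)*(z + 4)*(z^2 + 5*z + 6) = (z - 3)*(z + 3)*(z + 4)*(z + 2)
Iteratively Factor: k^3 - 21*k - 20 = (k + 1)*(k^2 - k - 20) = (k - 5)*(k + 1)*(k + 4)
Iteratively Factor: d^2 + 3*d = (d)*(d + 3)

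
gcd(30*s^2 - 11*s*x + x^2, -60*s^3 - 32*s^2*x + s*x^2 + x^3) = -6*s + x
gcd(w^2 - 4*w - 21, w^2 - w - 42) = w - 7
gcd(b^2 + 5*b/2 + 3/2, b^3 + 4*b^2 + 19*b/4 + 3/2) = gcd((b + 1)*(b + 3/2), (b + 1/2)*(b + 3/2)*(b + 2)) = b + 3/2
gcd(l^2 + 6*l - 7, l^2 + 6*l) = 1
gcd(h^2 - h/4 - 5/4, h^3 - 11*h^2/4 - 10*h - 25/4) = h + 1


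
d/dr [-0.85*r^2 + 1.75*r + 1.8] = 1.75 - 1.7*r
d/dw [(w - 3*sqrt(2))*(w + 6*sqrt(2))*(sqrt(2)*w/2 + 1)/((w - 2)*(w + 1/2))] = 2*(sqrt(2)*w^4 - 3*sqrt(2)*w^3 - 12*w^2 + 27*sqrt(2)*w^2 + 128*w - 108 + 30*sqrt(2))/(4*w^4 - 12*w^3 + w^2 + 12*w + 4)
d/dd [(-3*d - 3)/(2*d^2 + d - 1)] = 6/(4*d^2 - 4*d + 1)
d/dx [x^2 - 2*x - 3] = 2*x - 2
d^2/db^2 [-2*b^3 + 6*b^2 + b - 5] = 12 - 12*b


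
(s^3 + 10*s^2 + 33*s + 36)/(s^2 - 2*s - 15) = (s^2 + 7*s + 12)/(s - 5)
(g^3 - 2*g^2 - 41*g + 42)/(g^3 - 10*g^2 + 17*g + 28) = (g^2 + 5*g - 6)/(g^2 - 3*g - 4)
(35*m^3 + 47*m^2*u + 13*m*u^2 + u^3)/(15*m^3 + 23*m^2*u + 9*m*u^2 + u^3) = (7*m + u)/(3*m + u)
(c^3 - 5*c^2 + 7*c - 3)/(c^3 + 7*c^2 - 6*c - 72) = (c^2 - 2*c + 1)/(c^2 + 10*c + 24)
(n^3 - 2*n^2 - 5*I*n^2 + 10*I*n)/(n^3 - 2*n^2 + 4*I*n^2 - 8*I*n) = (n - 5*I)/(n + 4*I)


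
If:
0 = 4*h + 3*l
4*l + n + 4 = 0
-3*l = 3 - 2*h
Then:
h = 1/2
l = -2/3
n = -4/3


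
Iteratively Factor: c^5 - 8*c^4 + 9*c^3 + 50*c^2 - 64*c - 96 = (c - 4)*(c^4 - 4*c^3 - 7*c^2 + 22*c + 24) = (c - 4)*(c - 3)*(c^3 - c^2 - 10*c - 8) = (c - 4)^2*(c - 3)*(c^2 + 3*c + 2) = (c - 4)^2*(c - 3)*(c + 2)*(c + 1)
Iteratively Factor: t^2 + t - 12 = (t + 4)*(t - 3)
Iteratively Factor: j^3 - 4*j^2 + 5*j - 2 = (j - 1)*(j^2 - 3*j + 2) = (j - 2)*(j - 1)*(j - 1)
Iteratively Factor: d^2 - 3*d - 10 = (d + 2)*(d - 5)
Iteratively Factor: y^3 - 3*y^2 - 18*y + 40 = (y + 4)*(y^2 - 7*y + 10) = (y - 2)*(y + 4)*(y - 5)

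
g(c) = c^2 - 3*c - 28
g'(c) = 2*c - 3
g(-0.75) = -25.19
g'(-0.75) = -4.50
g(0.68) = -29.58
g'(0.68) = -1.64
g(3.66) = -25.58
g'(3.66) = 4.32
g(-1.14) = -23.28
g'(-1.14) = -5.28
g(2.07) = -29.93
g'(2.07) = 1.14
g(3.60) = -25.84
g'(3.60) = 4.20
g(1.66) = -30.22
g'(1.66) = 0.32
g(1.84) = -30.13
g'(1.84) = 0.68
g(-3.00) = -10.00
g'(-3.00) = -9.00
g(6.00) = -10.00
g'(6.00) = 9.00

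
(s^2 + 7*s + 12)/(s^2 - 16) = (s + 3)/(s - 4)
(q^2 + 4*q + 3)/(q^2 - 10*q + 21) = (q^2 + 4*q + 3)/(q^2 - 10*q + 21)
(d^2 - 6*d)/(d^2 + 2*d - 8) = d*(d - 6)/(d^2 + 2*d - 8)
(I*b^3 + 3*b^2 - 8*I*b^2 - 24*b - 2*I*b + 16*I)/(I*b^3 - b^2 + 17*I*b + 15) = (b^2 - 2*b*(4 + I) + 16*I)/(b^2 + 2*I*b + 15)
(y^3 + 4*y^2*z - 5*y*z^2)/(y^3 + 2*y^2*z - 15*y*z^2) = (y - z)/(y - 3*z)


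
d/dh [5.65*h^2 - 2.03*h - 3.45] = 11.3*h - 2.03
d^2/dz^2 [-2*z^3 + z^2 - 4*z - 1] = 2 - 12*z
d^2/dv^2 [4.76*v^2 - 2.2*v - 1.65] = 9.52000000000000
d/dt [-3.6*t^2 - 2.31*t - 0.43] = -7.2*t - 2.31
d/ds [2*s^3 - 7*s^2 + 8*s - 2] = 6*s^2 - 14*s + 8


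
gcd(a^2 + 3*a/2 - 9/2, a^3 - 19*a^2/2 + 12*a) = a - 3/2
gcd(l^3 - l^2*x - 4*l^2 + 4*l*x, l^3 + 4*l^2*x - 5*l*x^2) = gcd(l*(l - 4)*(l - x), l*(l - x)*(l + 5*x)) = -l^2 + l*x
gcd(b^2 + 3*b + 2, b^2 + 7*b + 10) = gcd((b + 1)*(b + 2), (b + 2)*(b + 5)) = b + 2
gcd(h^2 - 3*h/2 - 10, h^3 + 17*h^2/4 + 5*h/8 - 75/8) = h + 5/2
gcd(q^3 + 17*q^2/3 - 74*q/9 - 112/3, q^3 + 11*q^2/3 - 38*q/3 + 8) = q + 6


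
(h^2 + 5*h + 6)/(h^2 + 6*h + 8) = (h + 3)/(h + 4)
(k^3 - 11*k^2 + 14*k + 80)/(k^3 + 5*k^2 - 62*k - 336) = (k^2 - 3*k - 10)/(k^2 + 13*k + 42)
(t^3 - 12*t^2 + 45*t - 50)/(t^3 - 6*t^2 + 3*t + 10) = (t - 5)/(t + 1)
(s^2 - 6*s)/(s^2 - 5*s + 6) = s*(s - 6)/(s^2 - 5*s + 6)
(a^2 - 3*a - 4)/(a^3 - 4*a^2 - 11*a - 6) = (a - 4)/(a^2 - 5*a - 6)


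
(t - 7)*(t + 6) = t^2 - t - 42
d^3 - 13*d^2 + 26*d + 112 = (d - 8)*(d - 7)*(d + 2)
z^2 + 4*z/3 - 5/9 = (z - 1/3)*(z + 5/3)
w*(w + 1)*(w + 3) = w^3 + 4*w^2 + 3*w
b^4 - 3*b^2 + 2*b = b*(b - 1)^2*(b + 2)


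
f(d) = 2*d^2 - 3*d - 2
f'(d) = 4*d - 3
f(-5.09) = 65.09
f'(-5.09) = -23.36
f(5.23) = 37.02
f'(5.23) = 17.92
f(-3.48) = 32.66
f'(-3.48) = -16.92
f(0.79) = -3.12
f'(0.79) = 0.16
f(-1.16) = 4.17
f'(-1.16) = -7.64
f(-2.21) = 14.40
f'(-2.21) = -11.84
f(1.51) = -1.97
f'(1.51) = 3.04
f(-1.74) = 9.28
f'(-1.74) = -9.96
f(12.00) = 250.00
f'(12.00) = 45.00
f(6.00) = 52.00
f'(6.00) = 21.00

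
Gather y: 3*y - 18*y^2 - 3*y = -18*y^2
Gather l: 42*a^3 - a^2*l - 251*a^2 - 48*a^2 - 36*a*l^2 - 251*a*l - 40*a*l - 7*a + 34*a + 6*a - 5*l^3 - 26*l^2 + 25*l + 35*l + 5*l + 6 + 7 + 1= 42*a^3 - 299*a^2 + 33*a - 5*l^3 + l^2*(-36*a - 26) + l*(-a^2 - 291*a + 65) + 14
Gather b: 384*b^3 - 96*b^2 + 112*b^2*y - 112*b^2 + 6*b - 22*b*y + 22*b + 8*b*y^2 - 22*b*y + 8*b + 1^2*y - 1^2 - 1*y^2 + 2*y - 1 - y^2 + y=384*b^3 + b^2*(112*y - 208) + b*(8*y^2 - 44*y + 36) - 2*y^2 + 4*y - 2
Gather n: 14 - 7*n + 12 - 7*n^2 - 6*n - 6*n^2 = -13*n^2 - 13*n + 26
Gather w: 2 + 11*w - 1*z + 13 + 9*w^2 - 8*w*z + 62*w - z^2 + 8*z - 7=9*w^2 + w*(73 - 8*z) - z^2 + 7*z + 8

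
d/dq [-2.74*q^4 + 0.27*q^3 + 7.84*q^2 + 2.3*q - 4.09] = -10.96*q^3 + 0.81*q^2 + 15.68*q + 2.3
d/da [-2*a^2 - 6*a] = -4*a - 6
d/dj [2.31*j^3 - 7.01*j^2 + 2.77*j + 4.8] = 6.93*j^2 - 14.02*j + 2.77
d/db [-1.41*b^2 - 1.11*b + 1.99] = -2.82*b - 1.11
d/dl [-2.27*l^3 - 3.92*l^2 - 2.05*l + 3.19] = -6.81*l^2 - 7.84*l - 2.05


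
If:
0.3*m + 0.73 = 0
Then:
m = -2.43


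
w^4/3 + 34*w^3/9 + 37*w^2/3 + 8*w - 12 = (w/3 + 1)*(w - 2/3)*(w + 3)*(w + 6)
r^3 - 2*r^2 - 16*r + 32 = (r - 4)*(r - 2)*(r + 4)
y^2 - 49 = (y - 7)*(y + 7)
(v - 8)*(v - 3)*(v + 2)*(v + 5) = v^4 - 4*v^3 - 43*v^2 + 58*v + 240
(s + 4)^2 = s^2 + 8*s + 16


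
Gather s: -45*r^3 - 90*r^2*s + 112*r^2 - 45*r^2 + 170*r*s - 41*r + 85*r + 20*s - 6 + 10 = -45*r^3 + 67*r^2 + 44*r + s*(-90*r^2 + 170*r + 20) + 4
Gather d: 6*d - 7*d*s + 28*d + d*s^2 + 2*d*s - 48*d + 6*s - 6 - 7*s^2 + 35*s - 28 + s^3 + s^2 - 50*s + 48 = d*(s^2 - 5*s - 14) + s^3 - 6*s^2 - 9*s + 14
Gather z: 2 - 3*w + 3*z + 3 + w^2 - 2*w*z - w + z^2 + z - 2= w^2 - 4*w + z^2 + z*(4 - 2*w) + 3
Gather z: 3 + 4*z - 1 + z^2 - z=z^2 + 3*z + 2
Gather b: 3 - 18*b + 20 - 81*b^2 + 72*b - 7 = -81*b^2 + 54*b + 16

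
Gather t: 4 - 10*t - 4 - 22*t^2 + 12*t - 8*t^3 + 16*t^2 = -8*t^3 - 6*t^2 + 2*t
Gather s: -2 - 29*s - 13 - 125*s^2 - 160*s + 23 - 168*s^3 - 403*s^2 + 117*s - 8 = -168*s^3 - 528*s^2 - 72*s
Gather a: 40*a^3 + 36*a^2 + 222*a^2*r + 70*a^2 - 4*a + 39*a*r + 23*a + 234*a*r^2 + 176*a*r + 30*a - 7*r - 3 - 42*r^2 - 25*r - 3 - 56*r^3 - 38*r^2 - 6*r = 40*a^3 + a^2*(222*r + 106) + a*(234*r^2 + 215*r + 49) - 56*r^3 - 80*r^2 - 38*r - 6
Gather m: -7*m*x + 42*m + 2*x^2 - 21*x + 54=m*(42 - 7*x) + 2*x^2 - 21*x + 54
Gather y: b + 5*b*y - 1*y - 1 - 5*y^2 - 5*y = b - 5*y^2 + y*(5*b - 6) - 1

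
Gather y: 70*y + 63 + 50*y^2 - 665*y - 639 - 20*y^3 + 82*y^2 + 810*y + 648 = -20*y^3 + 132*y^2 + 215*y + 72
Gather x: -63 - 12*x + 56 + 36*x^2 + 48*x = 36*x^2 + 36*x - 7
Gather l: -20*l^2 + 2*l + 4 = -20*l^2 + 2*l + 4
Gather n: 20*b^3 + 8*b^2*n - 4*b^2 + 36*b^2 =20*b^3 + 8*b^2*n + 32*b^2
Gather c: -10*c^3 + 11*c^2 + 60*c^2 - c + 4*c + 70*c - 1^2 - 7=-10*c^3 + 71*c^2 + 73*c - 8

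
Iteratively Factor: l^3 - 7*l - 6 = (l + 1)*(l^2 - l - 6) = (l - 3)*(l + 1)*(l + 2)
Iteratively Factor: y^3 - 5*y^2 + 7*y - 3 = (y - 1)*(y^2 - 4*y + 3) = (y - 1)^2*(y - 3)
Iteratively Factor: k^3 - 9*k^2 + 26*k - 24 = (k - 4)*(k^2 - 5*k + 6) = (k - 4)*(k - 3)*(k - 2)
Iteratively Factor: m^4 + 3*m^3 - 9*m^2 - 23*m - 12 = (m + 1)*(m^3 + 2*m^2 - 11*m - 12) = (m + 1)^2*(m^2 + m - 12) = (m - 3)*(m + 1)^2*(m + 4)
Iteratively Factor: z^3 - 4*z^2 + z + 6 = (z + 1)*(z^2 - 5*z + 6) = (z - 3)*(z + 1)*(z - 2)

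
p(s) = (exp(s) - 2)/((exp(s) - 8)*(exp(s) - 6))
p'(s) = exp(s)/((exp(s) - 8)*(exp(s) - 6)) - (exp(s) - 2)*exp(s)/((exp(s) - 8)*(exp(s) - 6)^2) - (exp(s) - 2)*exp(s)/((exp(s) - 8)^2*(exp(s) - 6)) = (-exp(2*s) + 4*exp(s) + 20)*exp(s)/(exp(4*s) - 28*exp(3*s) + 292*exp(2*s) - 1344*exp(s) + 2304)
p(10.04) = 0.00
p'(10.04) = -0.00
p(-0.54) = -0.04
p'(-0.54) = 0.01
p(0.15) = -0.03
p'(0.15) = 0.02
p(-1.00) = -0.04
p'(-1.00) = 0.00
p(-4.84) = -0.04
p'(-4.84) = 0.00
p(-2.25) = -0.04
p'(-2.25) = 0.00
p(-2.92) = -0.04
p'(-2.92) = 0.00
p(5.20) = 0.01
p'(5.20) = -0.01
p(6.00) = 0.00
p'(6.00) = 0.00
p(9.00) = 0.00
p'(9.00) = 0.00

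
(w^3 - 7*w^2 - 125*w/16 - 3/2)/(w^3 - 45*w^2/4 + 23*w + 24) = (w + 1/4)/(w - 4)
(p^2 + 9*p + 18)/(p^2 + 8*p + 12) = (p + 3)/(p + 2)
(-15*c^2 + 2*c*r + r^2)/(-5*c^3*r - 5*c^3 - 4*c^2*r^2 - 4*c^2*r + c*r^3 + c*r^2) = (15*c^2 - 2*c*r - r^2)/(c*(5*c^2*r + 5*c^2 + 4*c*r^2 + 4*c*r - r^3 - r^2))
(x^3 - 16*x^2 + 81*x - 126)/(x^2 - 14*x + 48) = (x^2 - 10*x + 21)/(x - 8)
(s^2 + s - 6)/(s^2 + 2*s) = (s^2 + s - 6)/(s*(s + 2))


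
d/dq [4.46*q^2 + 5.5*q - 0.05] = 8.92*q + 5.5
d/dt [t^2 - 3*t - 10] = 2*t - 3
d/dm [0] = 0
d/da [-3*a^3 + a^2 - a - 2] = -9*a^2 + 2*a - 1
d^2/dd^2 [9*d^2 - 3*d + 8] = 18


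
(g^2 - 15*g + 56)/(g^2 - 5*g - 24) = (g - 7)/(g + 3)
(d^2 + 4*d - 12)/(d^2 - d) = (d^2 + 4*d - 12)/(d*(d - 1))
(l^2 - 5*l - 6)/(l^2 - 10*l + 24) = (l + 1)/(l - 4)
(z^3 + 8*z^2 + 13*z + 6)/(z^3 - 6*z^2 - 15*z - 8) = (z + 6)/(z - 8)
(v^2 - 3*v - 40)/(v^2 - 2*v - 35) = (v - 8)/(v - 7)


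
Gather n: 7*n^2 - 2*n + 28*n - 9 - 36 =7*n^2 + 26*n - 45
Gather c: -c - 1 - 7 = -c - 8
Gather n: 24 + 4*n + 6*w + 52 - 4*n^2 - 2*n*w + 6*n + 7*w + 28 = -4*n^2 + n*(10 - 2*w) + 13*w + 104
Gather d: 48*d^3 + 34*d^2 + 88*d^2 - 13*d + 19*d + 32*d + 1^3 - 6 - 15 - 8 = 48*d^3 + 122*d^2 + 38*d - 28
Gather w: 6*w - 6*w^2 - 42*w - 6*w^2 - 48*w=-12*w^2 - 84*w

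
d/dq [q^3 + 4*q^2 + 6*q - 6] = 3*q^2 + 8*q + 6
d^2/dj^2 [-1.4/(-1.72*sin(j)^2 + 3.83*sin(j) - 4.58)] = (-16.56704*sin(j)^4 + 27.66792*sin(j)^3 + 48.42866*sin(j)^2 - 79.8938*sin(j) + 19.01564)/(1.72*sin(j)^2 - 3.83*sin(j) + 4.58)^3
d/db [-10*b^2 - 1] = -20*b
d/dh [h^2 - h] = 2*h - 1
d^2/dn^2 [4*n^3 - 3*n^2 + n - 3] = 24*n - 6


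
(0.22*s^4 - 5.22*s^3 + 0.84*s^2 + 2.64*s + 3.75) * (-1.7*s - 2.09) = -0.374*s^5 + 8.4142*s^4 + 9.4818*s^3 - 6.2436*s^2 - 11.8926*s - 7.8375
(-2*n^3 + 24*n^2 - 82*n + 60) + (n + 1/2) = -2*n^3 + 24*n^2 - 81*n + 121/2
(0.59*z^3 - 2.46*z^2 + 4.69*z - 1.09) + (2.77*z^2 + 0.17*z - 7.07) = 0.59*z^3 + 0.31*z^2 + 4.86*z - 8.16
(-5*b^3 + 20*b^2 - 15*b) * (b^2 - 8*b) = -5*b^5 + 60*b^4 - 175*b^3 + 120*b^2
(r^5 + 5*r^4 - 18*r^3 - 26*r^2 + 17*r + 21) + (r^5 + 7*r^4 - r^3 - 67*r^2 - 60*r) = 2*r^5 + 12*r^4 - 19*r^3 - 93*r^2 - 43*r + 21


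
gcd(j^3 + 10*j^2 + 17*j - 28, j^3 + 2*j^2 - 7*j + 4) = j^2 + 3*j - 4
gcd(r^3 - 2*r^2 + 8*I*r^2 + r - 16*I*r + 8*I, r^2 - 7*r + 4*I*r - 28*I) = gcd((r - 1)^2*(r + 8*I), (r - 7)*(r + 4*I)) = 1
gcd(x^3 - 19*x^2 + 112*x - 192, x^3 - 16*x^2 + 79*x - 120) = x^2 - 11*x + 24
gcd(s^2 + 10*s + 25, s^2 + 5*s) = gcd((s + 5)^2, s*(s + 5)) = s + 5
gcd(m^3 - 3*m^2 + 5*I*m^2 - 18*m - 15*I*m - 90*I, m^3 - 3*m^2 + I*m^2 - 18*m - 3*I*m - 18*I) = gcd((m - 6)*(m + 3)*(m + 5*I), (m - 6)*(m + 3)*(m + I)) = m^2 - 3*m - 18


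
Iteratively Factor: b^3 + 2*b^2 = (b)*(b^2 + 2*b) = b^2*(b + 2)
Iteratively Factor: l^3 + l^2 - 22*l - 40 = (l + 2)*(l^2 - l - 20) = (l + 2)*(l + 4)*(l - 5)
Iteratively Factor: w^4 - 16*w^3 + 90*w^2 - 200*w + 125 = (w - 5)*(w^3 - 11*w^2 + 35*w - 25) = (w - 5)^2*(w^2 - 6*w + 5) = (w - 5)^2*(w - 1)*(w - 5)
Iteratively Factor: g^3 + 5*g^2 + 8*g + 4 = (g + 1)*(g^2 + 4*g + 4) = (g + 1)*(g + 2)*(g + 2)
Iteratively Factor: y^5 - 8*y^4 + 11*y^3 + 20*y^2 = (y + 1)*(y^4 - 9*y^3 + 20*y^2) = y*(y + 1)*(y^3 - 9*y^2 + 20*y) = y*(y - 5)*(y + 1)*(y^2 - 4*y) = y^2*(y - 5)*(y + 1)*(y - 4)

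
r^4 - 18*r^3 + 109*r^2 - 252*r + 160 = (r - 8)*(r - 5)*(r - 4)*(r - 1)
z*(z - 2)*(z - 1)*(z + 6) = z^4 + 3*z^3 - 16*z^2 + 12*z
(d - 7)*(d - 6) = d^2 - 13*d + 42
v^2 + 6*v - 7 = (v - 1)*(v + 7)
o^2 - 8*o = o*(o - 8)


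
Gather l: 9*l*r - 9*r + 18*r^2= 9*l*r + 18*r^2 - 9*r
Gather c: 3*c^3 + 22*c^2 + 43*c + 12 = 3*c^3 + 22*c^2 + 43*c + 12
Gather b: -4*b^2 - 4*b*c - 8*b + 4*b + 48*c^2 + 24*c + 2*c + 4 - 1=-4*b^2 + b*(-4*c - 4) + 48*c^2 + 26*c + 3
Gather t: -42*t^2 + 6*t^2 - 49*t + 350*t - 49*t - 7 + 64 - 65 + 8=-36*t^2 + 252*t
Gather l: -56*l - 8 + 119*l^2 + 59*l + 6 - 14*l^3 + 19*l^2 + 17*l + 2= -14*l^3 + 138*l^2 + 20*l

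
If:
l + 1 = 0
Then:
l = -1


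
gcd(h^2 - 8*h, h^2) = h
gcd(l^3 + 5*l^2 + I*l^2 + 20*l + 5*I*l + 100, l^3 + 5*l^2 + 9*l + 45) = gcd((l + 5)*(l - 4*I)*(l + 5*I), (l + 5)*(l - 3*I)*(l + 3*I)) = l + 5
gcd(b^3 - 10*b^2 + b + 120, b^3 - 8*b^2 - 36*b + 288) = b - 8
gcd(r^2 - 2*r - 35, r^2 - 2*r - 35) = r^2 - 2*r - 35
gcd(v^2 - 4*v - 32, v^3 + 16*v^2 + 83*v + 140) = v + 4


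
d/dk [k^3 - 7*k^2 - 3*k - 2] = 3*k^2 - 14*k - 3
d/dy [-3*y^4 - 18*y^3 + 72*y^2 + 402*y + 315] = -12*y^3 - 54*y^2 + 144*y + 402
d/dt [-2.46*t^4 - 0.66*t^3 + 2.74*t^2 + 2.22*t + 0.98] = -9.84*t^3 - 1.98*t^2 + 5.48*t + 2.22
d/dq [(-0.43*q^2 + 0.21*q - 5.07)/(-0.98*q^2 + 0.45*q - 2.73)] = (0.0123*q^2 - 7.5894*q + 1.7082)/(0.9604*q^4 - 0.882*q^3 + 5.5533*q^2 - 2.457*q + 7.4529)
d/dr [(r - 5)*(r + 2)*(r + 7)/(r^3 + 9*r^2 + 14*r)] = 5/r^2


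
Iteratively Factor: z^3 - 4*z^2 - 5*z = (z + 1)*(z^2 - 5*z) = (z - 5)*(z + 1)*(z)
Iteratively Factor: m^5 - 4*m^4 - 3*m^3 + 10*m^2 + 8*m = (m + 1)*(m^4 - 5*m^3 + 2*m^2 + 8*m) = (m - 2)*(m + 1)*(m^3 - 3*m^2 - 4*m) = (m - 2)*(m + 1)^2*(m^2 - 4*m) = (m - 4)*(m - 2)*(m + 1)^2*(m)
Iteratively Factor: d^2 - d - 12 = (d - 4)*(d + 3)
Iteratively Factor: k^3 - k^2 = (k - 1)*(k^2) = k*(k - 1)*(k)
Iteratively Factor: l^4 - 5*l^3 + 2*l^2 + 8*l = (l - 2)*(l^3 - 3*l^2 - 4*l) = (l - 2)*(l + 1)*(l^2 - 4*l) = (l - 4)*(l - 2)*(l + 1)*(l)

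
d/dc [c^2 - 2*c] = 2*c - 2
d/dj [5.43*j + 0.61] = 5.43000000000000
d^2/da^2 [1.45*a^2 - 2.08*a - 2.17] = 2.90000000000000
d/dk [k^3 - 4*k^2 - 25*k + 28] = 3*k^2 - 8*k - 25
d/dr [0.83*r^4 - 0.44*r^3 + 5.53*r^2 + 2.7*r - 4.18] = 3.32*r^3 - 1.32*r^2 + 11.06*r + 2.7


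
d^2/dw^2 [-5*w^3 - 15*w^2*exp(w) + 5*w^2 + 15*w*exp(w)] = -15*w^2*exp(w) - 45*w*exp(w) - 30*w + 10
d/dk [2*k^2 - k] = 4*k - 1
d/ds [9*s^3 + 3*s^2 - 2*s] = 27*s^2 + 6*s - 2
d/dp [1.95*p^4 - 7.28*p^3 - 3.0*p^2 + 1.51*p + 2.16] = 7.8*p^3 - 21.84*p^2 - 6.0*p + 1.51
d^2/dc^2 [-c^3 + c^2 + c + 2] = 2 - 6*c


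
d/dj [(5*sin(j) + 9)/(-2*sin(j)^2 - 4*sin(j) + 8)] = (5*sin(j)^2 + 18*sin(j) + 38)*cos(j)/(2*(sin(j)^2 + 2*sin(j) - 4)^2)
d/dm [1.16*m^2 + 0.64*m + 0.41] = 2.32*m + 0.64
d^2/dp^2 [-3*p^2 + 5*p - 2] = -6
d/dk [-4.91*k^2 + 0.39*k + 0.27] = 0.39 - 9.82*k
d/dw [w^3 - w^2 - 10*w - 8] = 3*w^2 - 2*w - 10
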